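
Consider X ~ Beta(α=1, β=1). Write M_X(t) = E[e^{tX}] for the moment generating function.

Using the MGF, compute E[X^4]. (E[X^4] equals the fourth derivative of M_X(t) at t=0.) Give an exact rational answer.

M_X(t) = ₁F₁(1; 2; t)
M^(4)(t) = ₁F₁(5; 6; t)/5

E[X^4] = M^(4)(0) = 1/5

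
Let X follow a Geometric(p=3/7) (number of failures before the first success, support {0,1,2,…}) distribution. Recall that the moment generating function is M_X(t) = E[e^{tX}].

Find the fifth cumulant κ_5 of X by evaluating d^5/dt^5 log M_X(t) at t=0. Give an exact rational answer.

κ_5 = K^(5)(0) = 35420/81

M_X(t) = 3/(7*(1 - 4*e^(t)/7))
K_X(t) = log M_X(t) = -log(1 - 4*e^(t)/7) - log(7) + log(3)
K^(5)(t) = (-1792*e^(4*t) - 34496*e^(3*t) - 60368*e^(2*t) - 9604*e^(t))/(1024*e^(5*t) - 8960*e^(4*t) + 31360*e^(3*t) - 54880*e^(2*t) + 48020*e^(t) - 16807)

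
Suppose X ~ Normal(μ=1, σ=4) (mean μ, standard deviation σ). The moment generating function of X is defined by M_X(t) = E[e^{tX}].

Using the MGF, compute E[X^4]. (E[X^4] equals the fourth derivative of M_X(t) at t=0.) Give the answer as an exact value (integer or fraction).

M_X(t) = e^(8*t^2 + t)
M^(4)(t) = 65536*t^4*e^(t)*e^(8*t^2) + 16384*t^3*e^(t)*e^(8*t^2) + 26112*t^2*e^(t)*e^(8*t^2) + 3136*t*e^(t)*e^(8*t^2) + 865*e^(t)*e^(8*t^2)

E[X^4] = M^(4)(0) = 865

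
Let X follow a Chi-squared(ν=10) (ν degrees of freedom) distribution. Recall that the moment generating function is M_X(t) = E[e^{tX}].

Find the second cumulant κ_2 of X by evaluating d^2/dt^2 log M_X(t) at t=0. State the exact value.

κ_2 = d^2K/dt^2 |_{t=0} = 20

M_X(t) = (1 - 2*t)^(-5)
K_X(t) = log M_X(t) = -5*log(1 - 2*t)
dK/dt = -10/(2*t - 1)
d^2K/dt^2 = 20/(4*t^2 - 4*t + 1)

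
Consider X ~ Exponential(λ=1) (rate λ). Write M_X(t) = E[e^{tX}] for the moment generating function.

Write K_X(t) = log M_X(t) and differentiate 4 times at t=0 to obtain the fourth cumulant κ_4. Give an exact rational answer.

κ_4 = d^4K/dt^4 |_{t=0} = 6

M_X(t) = 1/(1 - t)
K_X(t) = log M_X(t) = -log(1 - t)
dK/dt = -1/(t - 1)
d^2K/dt^2 = 1/(t^2 - 2*t + 1)
d^3K/dt^3 = -2/(t^3 - 3*t^2 + 3*t - 1)
d^4K/dt^4 = 6/(t^4 - 4*t^3 + 6*t^2 - 4*t + 1)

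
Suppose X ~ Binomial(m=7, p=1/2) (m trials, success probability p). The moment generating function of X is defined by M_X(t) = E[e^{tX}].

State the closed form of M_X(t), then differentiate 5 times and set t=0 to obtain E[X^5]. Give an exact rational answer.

M_X(t) = (e^(t)/2 + 1/2)^7
dM/dt = 7*e^(7*t)/128 + 21*e^(6*t)/64 + 105*e^(5*t)/128 + 35*e^(4*t)/32 + 105*e^(3*t)/128 + 21*e^(2*t)/64 + 7*e^(t)/128
d^2M/dt^2 = 49*e^(7*t)/128 + 63*e^(6*t)/32 + 525*e^(5*t)/128 + 35*e^(4*t)/8 + 315*e^(3*t)/128 + 21*e^(2*t)/32 + 7*e^(t)/128
d^3M/dt^3 = 343*e^(7*t)/128 + 189*e^(6*t)/16 + 2625*e^(5*t)/128 + 35*e^(4*t)/2 + 945*e^(3*t)/128 + 21*e^(2*t)/16 + 7*e^(t)/128
d^4M/dt^4 = 2401*e^(7*t)/128 + 567*e^(6*t)/8 + 13125*e^(5*t)/128 + 70*e^(4*t) + 2835*e^(3*t)/128 + 21*e^(2*t)/8 + 7*e^(t)/128
d^5M/dt^5 = 16807*e^(7*t)/128 + 1701*e^(6*t)/4 + 65625*e^(5*t)/128 + 280*e^(4*t) + 8505*e^(3*t)/128 + 21*e^(2*t)/4 + 7*e^(t)/128

E[X^5] = d^5M/dt^5 |_{t=0} = 1421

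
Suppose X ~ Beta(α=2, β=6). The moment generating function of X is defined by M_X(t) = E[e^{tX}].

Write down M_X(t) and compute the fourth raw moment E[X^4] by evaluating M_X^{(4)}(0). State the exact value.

E[X^4] = d^4M/dt^4 |_{t=0} = 1/66

M_X(t) = ₁F₁(2; 8; t)
dM/dt = ₁F₁(3; 9; t)/4
d^2M/dt^2 = ₁F₁(4; 10; t)/12
d^3M/dt^3 = ₁F₁(5; 11; t)/30
d^4M/dt^4 = ₁F₁(6; 12; t)/66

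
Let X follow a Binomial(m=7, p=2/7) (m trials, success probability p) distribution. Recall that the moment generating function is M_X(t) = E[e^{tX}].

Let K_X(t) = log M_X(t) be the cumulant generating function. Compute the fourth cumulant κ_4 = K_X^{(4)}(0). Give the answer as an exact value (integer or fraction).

M_X(t) = (2*e^(t)/7 + 5/7)^7
K_X(t) = log M_X(t) = 7*log(2*e^(t)/7 + 5/7)
K′(t) = 14*e^(t)/(2*e^(t) + 5)
K′′(t) = 70*e^(t)/(4*e^(2*t) + 20*e^(t) + 25)
K′′′(t) = (-140*e^(2*t) + 350*e^(t))/(8*e^(3*t) + 60*e^(2*t) + 150*e^(t) + 125)
K′′′′(t) = (280*e^(3*t) - 2800*e^(2*t) + 1750*e^(t))/(16*e^(4*t) + 160*e^(3*t) + 600*e^(2*t) + 1000*e^(t) + 625)

κ_4 = K′′′′(0) = -110/343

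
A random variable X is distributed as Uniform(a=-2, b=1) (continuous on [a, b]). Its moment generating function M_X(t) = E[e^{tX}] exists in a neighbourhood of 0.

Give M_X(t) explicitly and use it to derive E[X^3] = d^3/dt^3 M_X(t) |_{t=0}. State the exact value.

E[X^3] = M′′′(0) = -5/4

M_X(t) = (e^(t) - e^(-2*t))/(3*t)
M′(t) = (t*e^(3*t) + 2*t - e^(3*t) + 1)*e^(-2*t)/(3*t^2)
M′′(t) = (t^2*e^(3*t) - 4*t^2 - 2*t*e^(3*t) - 4*t + 2*e^(3*t) - 2)*e^(-2*t)/(3*t^3)
M′′′(t) = (t^3*e^(3*t) + 8*t^3 - 3*t^2*e^(3*t) + 12*t^2 + 6*t*e^(3*t) + 12*t - 6*e^(3*t) + 6)*e^(-2*t)/(3*t^4)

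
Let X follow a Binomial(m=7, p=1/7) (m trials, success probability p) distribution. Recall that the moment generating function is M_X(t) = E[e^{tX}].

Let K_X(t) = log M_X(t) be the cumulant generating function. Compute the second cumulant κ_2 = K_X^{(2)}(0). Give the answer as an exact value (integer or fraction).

M_X(t) = (e^(t)/7 + 6/7)^7
K_X(t) = log M_X(t) = 7*log(e^(t)/7 + 6/7)
D^2[K](t) = 42*e^(t)/(e^(2*t) + 12*e^(t) + 36)

κ_2 = D^2[K](0) = 6/7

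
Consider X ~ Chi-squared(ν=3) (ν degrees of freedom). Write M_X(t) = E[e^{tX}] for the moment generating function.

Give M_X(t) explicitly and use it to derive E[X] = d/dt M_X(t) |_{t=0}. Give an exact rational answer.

M_X(t) = (1 - 2*t)^(-3/2)
M′(t) = 3/(4*t^2*√(1 - 2*t) - 4*t*√(1 - 2*t) + √(1 - 2*t))

E[X] = M′(0) = 3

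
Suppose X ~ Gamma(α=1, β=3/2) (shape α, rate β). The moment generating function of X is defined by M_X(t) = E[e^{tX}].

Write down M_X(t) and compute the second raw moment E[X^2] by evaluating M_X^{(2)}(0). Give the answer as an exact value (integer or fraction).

M_X(t) = 3/(2*(3/2 - t))
dM/dt = 6/(4*t^2 - 12*t + 9)
d^2M/dt^2 = -24/(8*t^3 - 36*t^2 + 54*t - 27)

E[X^2] = d^2M/dt^2 |_{t=0} = 8/9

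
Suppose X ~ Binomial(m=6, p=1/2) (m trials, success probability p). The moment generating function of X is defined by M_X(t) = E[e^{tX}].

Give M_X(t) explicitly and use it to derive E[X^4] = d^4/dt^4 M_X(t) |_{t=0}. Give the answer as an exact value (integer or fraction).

E[X^4] = d^4M/dt^4 |_{t=0} = 168

M_X(t) = (e^(t)/2 + 1/2)^6
dM/dt = 3*e^(6*t)/32 + 15*e^(5*t)/32 + 15*e^(4*t)/16 + 15*e^(3*t)/16 + 15*e^(2*t)/32 + 3*e^(t)/32
d^2M/dt^2 = 9*e^(6*t)/16 + 75*e^(5*t)/32 + 15*e^(4*t)/4 + 45*e^(3*t)/16 + 15*e^(2*t)/16 + 3*e^(t)/32
d^3M/dt^3 = 27*e^(6*t)/8 + 375*e^(5*t)/32 + 15*e^(4*t) + 135*e^(3*t)/16 + 15*e^(2*t)/8 + 3*e^(t)/32
d^4M/dt^4 = 81*e^(6*t)/4 + 1875*e^(5*t)/32 + 60*e^(4*t) + 405*e^(3*t)/16 + 15*e^(2*t)/4 + 3*e^(t)/32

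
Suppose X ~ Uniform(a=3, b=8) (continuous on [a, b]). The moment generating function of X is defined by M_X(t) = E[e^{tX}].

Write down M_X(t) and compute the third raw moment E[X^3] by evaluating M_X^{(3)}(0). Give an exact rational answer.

E[X^3] = M^(3)(0) = 803/4

M_X(t) = (e^(8*t) - e^(3*t))/(5*t)
M^(3)(t) = (512*t^3*e^(8*t) - 27*t^3*e^(3*t) - 192*t^2*e^(8*t) + 27*t^2*e^(3*t) + 48*t*e^(8*t) - 18*t*e^(3*t) - 6*e^(8*t) + 6*e^(3*t))/(5*t^4)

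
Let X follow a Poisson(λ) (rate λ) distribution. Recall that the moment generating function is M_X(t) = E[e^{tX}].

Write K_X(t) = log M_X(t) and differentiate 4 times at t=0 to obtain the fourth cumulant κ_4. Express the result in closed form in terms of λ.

κ_4 = d^4K/dt^4 |_{t=0} = λ

M_X(t) = e^(λ*(e^(t) - 1))
K_X(t) = log M_X(t) = λ*(e^(t) - 1)
dK/dt = λ*e^(t)
d^2K/dt^2 = λ*e^(t)
d^3K/dt^3 = λ*e^(t)
d^4K/dt^4 = λ*e^(t)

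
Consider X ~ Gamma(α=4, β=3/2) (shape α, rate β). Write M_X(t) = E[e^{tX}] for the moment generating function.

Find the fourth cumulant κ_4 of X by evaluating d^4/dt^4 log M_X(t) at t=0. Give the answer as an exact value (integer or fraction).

κ_4 = D^4[K](0) = 128/27

M_X(t) = 81/(16*(3/2 - t)^4)
K_X(t) = log M_X(t) = -4*log(3/2 - t) - 4*log(2) + 4*log(3)
D^4[K](t) = 384/(16*t^4 - 96*t^3 + 216*t^2 - 216*t + 81)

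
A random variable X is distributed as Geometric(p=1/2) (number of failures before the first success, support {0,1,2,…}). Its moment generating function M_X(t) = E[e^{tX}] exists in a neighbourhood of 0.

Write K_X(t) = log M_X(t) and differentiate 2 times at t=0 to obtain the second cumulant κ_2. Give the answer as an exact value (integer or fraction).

M_X(t) = 1/(2*(1 - e^(t)/2))
K_X(t) = log M_X(t) = -log(1 - e^(t)/2) - log(2)
K^(2)(t) = 2*e^(t)/(e^(2*t) - 4*e^(t) + 4)

κ_2 = K^(2)(0) = 2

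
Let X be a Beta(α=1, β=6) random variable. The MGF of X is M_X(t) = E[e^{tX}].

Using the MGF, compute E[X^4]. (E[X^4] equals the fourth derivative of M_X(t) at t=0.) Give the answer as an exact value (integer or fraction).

E[X^4] = D^4[M](0) = 1/210

M_X(t) = ₁F₁(1; 7; t)
D^4[M](t) = ₁F₁(5; 11; t)/210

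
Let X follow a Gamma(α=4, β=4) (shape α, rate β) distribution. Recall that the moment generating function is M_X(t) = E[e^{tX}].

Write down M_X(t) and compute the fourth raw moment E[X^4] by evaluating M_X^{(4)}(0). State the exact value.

M_X(t) = 256/(4 - t)^4
D^4[M](t) = 215040/(t^8 - 32*t^7 + 448*t^6 - 3584*t^5 + 17920*t^4 - 57344*t^3 + 114688*t^2 - 131072*t + 65536)

E[X^4] = D^4[M](0) = 105/32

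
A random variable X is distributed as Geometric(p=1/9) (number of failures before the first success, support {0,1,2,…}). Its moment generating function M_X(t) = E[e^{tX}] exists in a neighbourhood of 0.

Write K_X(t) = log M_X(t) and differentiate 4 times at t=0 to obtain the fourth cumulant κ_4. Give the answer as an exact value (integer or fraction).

M_X(t) = 1/(9*(1 - 8*e^(t)/9))
K_X(t) = log M_X(t) = -log(1 - 8*e^(t)/9) - 2*log(3)
K′(t) = -8*e^(t)/(8*e^(t) - 9)
K′′(t) = 72*e^(t)/(64*e^(2*t) - 144*e^(t) + 81)
K′′′(t) = (-576*e^(2*t) - 648*e^(t))/(512*e^(3*t) - 1728*e^(2*t) + 1944*e^(t) - 729)
K′′′′(t) = (4608*e^(3*t) + 20736*e^(2*t) + 5832*e^(t))/(4096*e^(4*t) - 18432*e^(3*t) + 31104*e^(2*t) - 23328*e^(t) + 6561)

κ_4 = K′′′′(0) = 31176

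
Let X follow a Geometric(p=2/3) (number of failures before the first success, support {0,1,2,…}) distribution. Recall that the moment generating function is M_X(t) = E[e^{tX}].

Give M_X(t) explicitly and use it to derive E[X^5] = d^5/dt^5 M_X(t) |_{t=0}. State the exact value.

M_X(t) = 2/(3*(1 - e^(t)/3))
M′(t) = 2*e^(t)/(e^(2*t) - 6*e^(t) + 9)
M′′(t) = (-2*e^(2*t) - 6*e^(t))/(e^(3*t) - 9*e^(2*t) + 27*e^(t) - 27)
M′′′(t) = (2*e^(3*t) + 24*e^(2*t) + 18*e^(t))/(e^(4*t) - 12*e^(3*t) + 54*e^(2*t) - 108*e^(t) + 81)
M′′′′(t) = (-2*e^(4*t) - 66*e^(3*t) - 198*e^(2*t) - 54*e^(t))/(e^(5*t) - 15*e^(4*t) + 90*e^(3*t) - 270*e^(2*t) + 405*e^(t) - 243)
M′′′′′(t) = (2*e^(5*t) + 156*e^(4*t) + 1188*e^(3*t) + 1404*e^(2*t) + 162*e^(t))/(e^(6*t) - 18*e^(5*t) + 135*e^(4*t) - 540*e^(3*t) + 1215*e^(2*t) - 1458*e^(t) + 729)

E[X^5] = M′′′′′(0) = 91/2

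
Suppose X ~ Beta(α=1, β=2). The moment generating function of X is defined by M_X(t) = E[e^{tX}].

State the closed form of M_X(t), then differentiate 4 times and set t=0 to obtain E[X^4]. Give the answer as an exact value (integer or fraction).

M_X(t) = ₁F₁(1; 3; t)
dM/dt = ₁F₁(2; 4; t)/3
d^2M/dt^2 = ₁F₁(3; 5; t)/6
d^3M/dt^3 = ₁F₁(4; 6; t)/10
d^4M/dt^4 = ₁F₁(5; 7; t)/15

E[X^4] = d^4M/dt^4 |_{t=0} = 1/15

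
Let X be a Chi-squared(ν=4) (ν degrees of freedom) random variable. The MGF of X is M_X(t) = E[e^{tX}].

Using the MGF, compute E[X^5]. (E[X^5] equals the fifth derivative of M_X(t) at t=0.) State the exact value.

E[X^5] = M′′′′′(0) = 23040

M_X(t) = (1 - 2*t)^(-2)
M′(t) = -4/(8*t^3 - 12*t^2 + 6*t - 1)
M′′(t) = 24/(16*t^4 - 32*t^3 + 24*t^2 - 8*t + 1)
M′′′(t) = -192/(32*t^5 - 80*t^4 + 80*t^3 - 40*t^2 + 10*t - 1)
M′′′′(t) = 1920/(64*t^6 - 192*t^5 + 240*t^4 - 160*t^3 + 60*t^2 - 12*t + 1)
M′′′′′(t) = -23040/(128*t^7 - 448*t^6 + 672*t^5 - 560*t^4 + 280*t^3 - 84*t^2 + 14*t - 1)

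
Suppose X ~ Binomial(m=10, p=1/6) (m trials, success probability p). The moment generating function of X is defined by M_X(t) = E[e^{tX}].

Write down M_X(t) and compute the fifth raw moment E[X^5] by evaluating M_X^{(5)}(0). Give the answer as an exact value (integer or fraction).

E[X^5] = M^(5)(0) = 2975/18

M_X(t) = (e^(t)/6 + 5/6)^10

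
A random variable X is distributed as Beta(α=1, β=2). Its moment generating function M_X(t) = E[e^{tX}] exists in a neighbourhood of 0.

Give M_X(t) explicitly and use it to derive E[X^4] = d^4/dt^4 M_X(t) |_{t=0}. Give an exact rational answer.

E[X^4] = M^(4)(0) = 1/15

M_X(t) = ₁F₁(1; 3; t)
M^(4)(t) = ₁F₁(5; 7; t)/15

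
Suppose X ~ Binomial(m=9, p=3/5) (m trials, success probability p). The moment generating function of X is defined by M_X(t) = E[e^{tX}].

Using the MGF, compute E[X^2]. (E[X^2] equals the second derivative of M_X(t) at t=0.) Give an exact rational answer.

E[X^2] = M′′(0) = 783/25

M_X(t) = (3*e^(t)/5 + 2/5)^9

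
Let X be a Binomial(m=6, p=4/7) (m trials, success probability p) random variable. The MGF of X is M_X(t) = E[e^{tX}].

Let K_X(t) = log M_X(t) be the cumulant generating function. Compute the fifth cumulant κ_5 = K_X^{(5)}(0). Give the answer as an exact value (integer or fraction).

M_X(t) = (4*e^(t)/7 + 3/7)^6
K_X(t) = log M_X(t) = 6*log(4*e^(t)/7 + 3/7)
dK/dt = 24*e^(t)/(4*e^(t) + 3)
d^2K/dt^2 = 72*e^(t)/(16*e^(2*t) + 24*e^(t) + 9)
d^3K/dt^3 = (-288*e^(2*t) + 216*e^(t))/(64*e^(3*t) + 144*e^(2*t) + 108*e^(t) + 27)
d^4K/dt^4 = (1152*e^(3*t) - 3456*e^(2*t) + 648*e^(t))/(256*e^(4*t) + 768*e^(3*t) + 864*e^(2*t) + 432*e^(t) + 81)
d^5K/dt^5 = (-4608*e^(4*t) + 38016*e^(3*t) - 28512*e^(2*t) + 1944*e^(t))/(1024*e^(5*t) + 3840*e^(4*t) + 5760*e^(3*t) + 4320*e^(2*t) + 1620*e^(t) + 243)

κ_5 = d^5K/dt^5 |_{t=0} = 6840/16807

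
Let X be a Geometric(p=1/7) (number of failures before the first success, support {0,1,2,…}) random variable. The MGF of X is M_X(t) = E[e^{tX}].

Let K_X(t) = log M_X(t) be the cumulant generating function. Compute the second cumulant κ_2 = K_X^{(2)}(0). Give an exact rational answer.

M_X(t) = 1/(7*(1 - 6*e^(t)/7))
K_X(t) = log M_X(t) = -log(1 - 6*e^(t)/7) - log(7)
dK/dt = -6*e^(t)/(6*e^(t) - 7)
d^2K/dt^2 = 42*e^(t)/(36*e^(2*t) - 84*e^(t) + 49)

κ_2 = d^2K/dt^2 |_{t=0} = 42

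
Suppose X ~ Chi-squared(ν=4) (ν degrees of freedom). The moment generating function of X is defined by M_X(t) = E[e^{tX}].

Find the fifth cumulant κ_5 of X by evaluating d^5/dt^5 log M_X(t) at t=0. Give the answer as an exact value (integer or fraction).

κ_5 = K′′′′′(0) = 1536

M_X(t) = (1 - 2*t)^(-2)
K_X(t) = log M_X(t) = -2*log(1 - 2*t)
K′(t) = -4/(2*t - 1)
K′′(t) = 8/(4*t^2 - 4*t + 1)
K′′′(t) = -32/(8*t^3 - 12*t^2 + 6*t - 1)
K′′′′(t) = 192/(16*t^4 - 32*t^3 + 24*t^2 - 8*t + 1)
K′′′′′(t) = -1536/(32*t^5 - 80*t^4 + 80*t^3 - 40*t^2 + 10*t - 1)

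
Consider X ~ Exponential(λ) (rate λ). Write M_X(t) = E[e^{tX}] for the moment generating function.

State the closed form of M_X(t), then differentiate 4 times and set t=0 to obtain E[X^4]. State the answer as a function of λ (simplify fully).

E[X^4] = d^4M/dt^4 |_{t=0} = 24/λ^4

M_X(t) = λ/(λ - t)
dM/dt = λ/(λ^2 - 2*λ*t + t^2)
d^2M/dt^2 = -2*λ/(-λ^3 + 3*λ^2*t - 3*λ*t^2 + t^3)
d^3M/dt^3 = 6*λ/(λ^4 - 4*λ^3*t + 6*λ^2*t^2 - 4*λ*t^3 + t^4)
d^4M/dt^4 = -24*λ/(-λ^5 + 5*λ^4*t - 10*λ^3*t^2 + 10*λ^2*t^3 - 5*λ*t^4 + t^5)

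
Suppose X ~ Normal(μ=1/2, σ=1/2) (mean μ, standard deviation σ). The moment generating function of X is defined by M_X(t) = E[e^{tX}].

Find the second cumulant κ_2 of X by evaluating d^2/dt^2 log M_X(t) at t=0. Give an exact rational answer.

κ_2 = K′′(0) = 1/4

M_X(t) = e^(t^2/8 + t/2)
K_X(t) = log M_X(t) = t^2/8 + t/2
K′(t) = t/4 + 1/2
K′′(t) = 1/4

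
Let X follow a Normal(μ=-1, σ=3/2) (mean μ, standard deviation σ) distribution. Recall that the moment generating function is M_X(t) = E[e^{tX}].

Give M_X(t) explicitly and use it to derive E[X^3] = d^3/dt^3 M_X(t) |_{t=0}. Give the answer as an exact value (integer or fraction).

E[X^3] = D^3[M](0) = -31/4

M_X(t) = e^(9*t^2/8 - t)
D^3[M](t) = (729*t^3*e^(9*t^2/8) - 972*t^2*e^(9*t^2/8) + 1404*t*e^(9*t^2/8) - 496*e^(9*t^2/8))*e^(-t)/64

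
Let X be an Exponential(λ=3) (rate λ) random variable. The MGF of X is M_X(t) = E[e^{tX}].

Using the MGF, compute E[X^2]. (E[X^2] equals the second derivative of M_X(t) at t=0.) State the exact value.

M_X(t) = 3/(3 - t)
M′(t) = 3/(t^2 - 6*t + 9)
M′′(t) = -6/(t^3 - 9*t^2 + 27*t - 27)

E[X^2] = M′′(0) = 2/9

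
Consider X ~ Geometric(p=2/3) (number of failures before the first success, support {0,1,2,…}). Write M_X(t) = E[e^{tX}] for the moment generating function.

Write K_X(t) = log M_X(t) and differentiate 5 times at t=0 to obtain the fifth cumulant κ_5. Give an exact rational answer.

M_X(t) = 2/(3*(1 - e^(t)/3))
K_X(t) = log M_X(t) = -log(1 - e^(t)/3) - log(3) + log(2)
K^(5)(t) = (-3*e^(4*t) - 99*e^(3*t) - 297*e^(2*t) - 81*e^(t))/(e^(5*t) - 15*e^(4*t) + 90*e^(3*t) - 270*e^(2*t) + 405*e^(t) - 243)

κ_5 = K^(5)(0) = 15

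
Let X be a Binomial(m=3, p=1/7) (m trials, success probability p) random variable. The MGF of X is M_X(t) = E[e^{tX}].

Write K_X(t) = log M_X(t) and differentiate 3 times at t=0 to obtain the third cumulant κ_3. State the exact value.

κ_3 = d^3K/dt^3 |_{t=0} = 90/343

M_X(t) = (e^(t)/7 + 6/7)^3
K_X(t) = log M_X(t) = 3*log(e^(t)/7 + 6/7)
dK/dt = 3*e^(t)/(e^(t) + 6)
d^2K/dt^2 = 18*e^(t)/(e^(2*t) + 12*e^(t) + 36)
d^3K/dt^3 = (-18*e^(2*t) + 108*e^(t))/(e^(3*t) + 18*e^(2*t) + 108*e^(t) + 216)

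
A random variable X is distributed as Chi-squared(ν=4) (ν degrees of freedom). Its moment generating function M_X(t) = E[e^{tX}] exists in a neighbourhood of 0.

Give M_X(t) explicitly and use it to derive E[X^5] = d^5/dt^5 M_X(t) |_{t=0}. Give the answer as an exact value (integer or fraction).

E[X^5] = M′′′′′(0) = 23040

M_X(t) = (1 - 2*t)^(-2)
M′(t) = -4/(8*t^3 - 12*t^2 + 6*t - 1)
M′′(t) = 24/(16*t^4 - 32*t^3 + 24*t^2 - 8*t + 1)
M′′′(t) = -192/(32*t^5 - 80*t^4 + 80*t^3 - 40*t^2 + 10*t - 1)
M′′′′(t) = 1920/(64*t^6 - 192*t^5 + 240*t^4 - 160*t^3 + 60*t^2 - 12*t + 1)
M′′′′′(t) = -23040/(128*t^7 - 448*t^6 + 672*t^5 - 560*t^4 + 280*t^3 - 84*t^2 + 14*t - 1)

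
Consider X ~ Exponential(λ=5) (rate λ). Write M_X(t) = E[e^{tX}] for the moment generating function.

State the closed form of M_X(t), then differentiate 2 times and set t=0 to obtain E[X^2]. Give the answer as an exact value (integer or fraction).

E[X^2] = D^2[M](0) = 2/25

M_X(t) = 5/(5 - t)
D^2[M](t) = -10/(t^3 - 15*t^2 + 75*t - 125)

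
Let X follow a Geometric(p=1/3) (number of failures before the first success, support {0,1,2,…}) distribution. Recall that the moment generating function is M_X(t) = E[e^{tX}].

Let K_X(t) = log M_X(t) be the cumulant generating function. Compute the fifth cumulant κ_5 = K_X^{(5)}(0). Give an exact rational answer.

M_X(t) = 1/(3*(1 - 2*e^(t)/3))
K_X(t) = log M_X(t) = -log(1 - 2*e^(t)/3) - log(3)
D^5[K](t) = (-48*e^(4*t) - 792*e^(3*t) - 1188*e^(2*t) - 162*e^(t))/(32*e^(5*t) - 240*e^(4*t) + 720*e^(3*t) - 1080*e^(2*t) + 810*e^(t) - 243)

κ_5 = D^5[K](0) = 2190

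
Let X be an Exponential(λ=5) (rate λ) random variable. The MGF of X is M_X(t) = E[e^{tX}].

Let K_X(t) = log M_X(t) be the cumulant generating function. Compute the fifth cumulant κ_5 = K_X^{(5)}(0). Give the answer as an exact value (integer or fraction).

κ_5 = K′′′′′(0) = 24/3125

M_X(t) = 5/(5 - t)
K_X(t) = log M_X(t) = -log(5 - t) + log(5)
K′(t) = -1/(t - 5)
K′′(t) = 1/(t^2 - 10*t + 25)
K′′′(t) = -2/(t^3 - 15*t^2 + 75*t - 125)
K′′′′(t) = 6/(t^4 - 20*t^3 + 150*t^2 - 500*t + 625)
K′′′′′(t) = -24/(t^5 - 25*t^4 + 250*t^3 - 1250*t^2 + 3125*t - 3125)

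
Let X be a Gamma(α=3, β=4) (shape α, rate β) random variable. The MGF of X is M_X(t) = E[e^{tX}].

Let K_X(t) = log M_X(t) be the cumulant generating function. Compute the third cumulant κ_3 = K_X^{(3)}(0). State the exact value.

M_X(t) = 64/(4 - t)^3
K_X(t) = log M_X(t) = -3*log(4 - t) + 6*log(2)
dK/dt = -3/(t - 4)
d^2K/dt^2 = 3/(t^2 - 8*t + 16)
d^3K/dt^3 = -6/(t^3 - 12*t^2 + 48*t - 64)

κ_3 = d^3K/dt^3 |_{t=0} = 3/32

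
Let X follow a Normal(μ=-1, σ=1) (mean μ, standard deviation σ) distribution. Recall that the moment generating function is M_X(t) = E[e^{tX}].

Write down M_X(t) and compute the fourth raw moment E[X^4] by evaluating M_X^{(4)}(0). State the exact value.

E[X^4] = d^4M/dt^4 |_{t=0} = 10

M_X(t) = e^(t^2/2 - t)
dM/dt = t*e^(-t)*e^(t^2/2) - e^(-t)*e^(t^2/2)
d^2M/dt^2 = (t^2*e^(t^2/2) - 2*t*e^(t^2/2) + 2*e^(t^2/2))*e^(-t)
d^3M/dt^3 = (t^3*e^(t^2/2) - 3*t^2*e^(t^2/2) + 6*t*e^(t^2/2) - 4*e^(t^2/2))*e^(-t)
d^4M/dt^4 = (t^4*e^(t^2/2) - 4*t^3*e^(t^2/2) + 12*t^2*e^(t^2/2) - 16*t*e^(t^2/2) + 10*e^(t^2/2))*e^(-t)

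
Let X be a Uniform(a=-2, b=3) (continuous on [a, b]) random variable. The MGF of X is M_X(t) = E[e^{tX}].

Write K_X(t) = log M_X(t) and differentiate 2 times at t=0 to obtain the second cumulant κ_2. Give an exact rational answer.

κ_2 = D^2[K](0) = 25/12

M_X(t) = (e^(3*t) - e^(-2*t))/(5*t)
K_X(t) = log M_X(t) = -log(t) + log(e^(3*t) - e^(-2*t)) - log(5)
D^2[K](t) = (-25*t^2*e^(5*t) + e^(10*t) - 2*e^(5*t) + 1)/(t^2*e^(10*t) - 2*t^2*e^(5*t) + t^2)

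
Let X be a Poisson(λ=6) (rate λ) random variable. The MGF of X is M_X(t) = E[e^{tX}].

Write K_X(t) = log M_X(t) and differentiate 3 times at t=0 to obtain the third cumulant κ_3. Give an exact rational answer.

κ_3 = d^3K/dt^3 |_{t=0} = 6

M_X(t) = e^(6*e^(t) - 6)
K_X(t) = log M_X(t) = 6*e^(t) - 6
dK/dt = 6*e^(t)
d^2K/dt^2 = 6*e^(t)
d^3K/dt^3 = 6*e^(t)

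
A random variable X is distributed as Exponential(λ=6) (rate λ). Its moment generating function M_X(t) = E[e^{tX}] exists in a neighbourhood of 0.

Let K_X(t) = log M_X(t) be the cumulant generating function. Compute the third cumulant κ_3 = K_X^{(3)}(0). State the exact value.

κ_3 = d^3K/dt^3 |_{t=0} = 1/108

M_X(t) = 6/(6 - t)
K_X(t) = log M_X(t) = -log(6 - t) + log(6)
dK/dt = -1/(t - 6)
d^2K/dt^2 = 1/(t^2 - 12*t + 36)
d^3K/dt^3 = -2/(t^3 - 18*t^2 + 108*t - 216)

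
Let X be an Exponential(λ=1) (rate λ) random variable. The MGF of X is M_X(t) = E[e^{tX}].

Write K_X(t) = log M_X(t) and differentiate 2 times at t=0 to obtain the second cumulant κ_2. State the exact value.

M_X(t) = 1/(1 - t)
K_X(t) = log M_X(t) = -log(1 - t)
K′(t) = -1/(t - 1)
K′′(t) = 1/(t^2 - 2*t + 1)

κ_2 = K′′(0) = 1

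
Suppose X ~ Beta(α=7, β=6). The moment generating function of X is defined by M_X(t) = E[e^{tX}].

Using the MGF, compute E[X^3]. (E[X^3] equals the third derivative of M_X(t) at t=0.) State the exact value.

E[X^3] = d^3M/dt^3 |_{t=0} = 12/65

M_X(t) = ₁F₁(7; 13; t)
dM/dt = 7*₁F₁(8; 14; t)/13
d^2M/dt^2 = 4*₁F₁(9; 15; t)/13
d^3M/dt^3 = 12*₁F₁(10; 16; t)/65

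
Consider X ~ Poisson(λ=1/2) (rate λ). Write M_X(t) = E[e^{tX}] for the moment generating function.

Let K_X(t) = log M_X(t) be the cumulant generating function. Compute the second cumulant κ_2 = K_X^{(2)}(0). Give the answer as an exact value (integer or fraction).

M_X(t) = e^(e^(t)/2 - 1/2)
K_X(t) = log M_X(t) = e^(t)/2 - 1/2
dK/dt = e^(t)/2
d^2K/dt^2 = e^(t)/2

κ_2 = d^2K/dt^2 |_{t=0} = 1/2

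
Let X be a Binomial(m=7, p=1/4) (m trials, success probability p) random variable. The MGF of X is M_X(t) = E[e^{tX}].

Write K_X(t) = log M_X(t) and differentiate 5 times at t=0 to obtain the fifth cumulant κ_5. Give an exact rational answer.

M_X(t) = (e^(t)/4 + 3/4)^7
K_X(t) = log M_X(t) = 7*log(e^(t)/4 + 3/4)
K^(5)(t) = (-21*e^(4*t) + 693*e^(3*t) - 2079*e^(2*t) + 567*e^(t))/(e^(5*t) + 15*e^(4*t) + 90*e^(3*t) + 270*e^(2*t) + 405*e^(t) + 243)

κ_5 = K^(5)(0) = -105/128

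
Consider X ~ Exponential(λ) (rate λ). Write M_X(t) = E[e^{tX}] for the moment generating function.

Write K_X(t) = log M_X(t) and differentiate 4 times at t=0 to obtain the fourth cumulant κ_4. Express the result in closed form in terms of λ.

M_X(t) = λ/(λ - t)
K_X(t) = log M_X(t) = log(λ) - log(λ - t)
K′(t) = -1/(-λ + t)
K′′(t) = 1/(λ^2 - 2*λ*t + t^2)
K′′′(t) = -2/(-λ^3 + 3*λ^2*t - 3*λ*t^2 + t^3)
K′′′′(t) = 6/(λ^4 - 4*λ^3*t + 6*λ^2*t^2 - 4*λ*t^3 + t^4)

κ_4 = K′′′′(0) = 6/λ^4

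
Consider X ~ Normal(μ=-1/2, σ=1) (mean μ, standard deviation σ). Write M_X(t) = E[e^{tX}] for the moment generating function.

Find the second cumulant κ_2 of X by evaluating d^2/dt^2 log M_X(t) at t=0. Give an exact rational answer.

M_X(t) = e^(t^2/2 - t/2)
K_X(t) = log M_X(t) = t^2/2 - t/2
dK/dt = t - 1/2
d^2K/dt^2 = 1

κ_2 = d^2K/dt^2 |_{t=0} = 1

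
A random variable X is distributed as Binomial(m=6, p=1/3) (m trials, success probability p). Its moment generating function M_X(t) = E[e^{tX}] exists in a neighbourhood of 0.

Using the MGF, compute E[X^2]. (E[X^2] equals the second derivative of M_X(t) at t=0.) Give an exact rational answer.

M_X(t) = (e^(t)/3 + 2/3)^6
M′(t) = 2*e^(6*t)/243 + 20*e^(5*t)/243 + 80*e^(4*t)/243 + 160*e^(3*t)/243 + 160*e^(2*t)/243 + 64*e^(t)/243
M′′(t) = 4*e^(6*t)/81 + 100*e^(5*t)/243 + 320*e^(4*t)/243 + 160*e^(3*t)/81 + 320*e^(2*t)/243 + 64*e^(t)/243

E[X^2] = M′′(0) = 16/3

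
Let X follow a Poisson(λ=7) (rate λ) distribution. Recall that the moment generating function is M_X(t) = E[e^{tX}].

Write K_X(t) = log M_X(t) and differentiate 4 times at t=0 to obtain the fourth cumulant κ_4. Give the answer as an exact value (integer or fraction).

κ_4 = K′′′′(0) = 7

M_X(t) = e^(7*e^(t) - 7)
K_X(t) = log M_X(t) = 7*e^(t) - 7
K′(t) = 7*e^(t)
K′′(t) = 7*e^(t)
K′′′(t) = 7*e^(t)
K′′′′(t) = 7*e^(t)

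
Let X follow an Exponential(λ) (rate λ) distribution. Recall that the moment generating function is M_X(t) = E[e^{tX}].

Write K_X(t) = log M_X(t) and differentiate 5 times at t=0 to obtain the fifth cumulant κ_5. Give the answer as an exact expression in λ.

M_X(t) = λ/(λ - t)
K_X(t) = log M_X(t) = log(λ) - log(λ - t)
D^5[K](t) = -24/(-λ^5 + 5*λ^4*t - 10*λ^3*t^2 + 10*λ^2*t^3 - 5*λ*t^4 + t^5)

κ_5 = D^5[K](0) = 24/λ^5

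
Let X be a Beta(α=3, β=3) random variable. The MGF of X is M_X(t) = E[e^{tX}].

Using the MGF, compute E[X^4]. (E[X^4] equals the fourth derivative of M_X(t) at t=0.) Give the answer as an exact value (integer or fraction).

M_X(t) = ₁F₁(3; 6; t)
D^4[M](t) = 5*₁F₁(7; 10; t)/42

E[X^4] = D^4[M](0) = 5/42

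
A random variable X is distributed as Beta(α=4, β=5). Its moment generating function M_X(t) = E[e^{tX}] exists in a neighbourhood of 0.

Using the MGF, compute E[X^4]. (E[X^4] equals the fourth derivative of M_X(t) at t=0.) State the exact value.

E[X^4] = M^(4)(0) = 7/99

M_X(t) = ₁F₁(4; 9; t)
M^(4)(t) = 7*₁F₁(8; 13; t)/99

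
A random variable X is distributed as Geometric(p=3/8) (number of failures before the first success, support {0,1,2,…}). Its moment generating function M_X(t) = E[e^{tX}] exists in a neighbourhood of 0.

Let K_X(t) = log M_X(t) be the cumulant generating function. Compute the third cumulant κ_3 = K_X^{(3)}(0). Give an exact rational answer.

κ_3 = D^3[K](0) = 520/27

M_X(t) = 3/(8*(1 - 5*e^(t)/8))
K_X(t) = log M_X(t) = -log(1 - 5*e^(t)/8) - 3*log(2) + log(3)
D^3[K](t) = (-200*e^(2*t) - 320*e^(t))/(125*e^(3*t) - 600*e^(2*t) + 960*e^(t) - 512)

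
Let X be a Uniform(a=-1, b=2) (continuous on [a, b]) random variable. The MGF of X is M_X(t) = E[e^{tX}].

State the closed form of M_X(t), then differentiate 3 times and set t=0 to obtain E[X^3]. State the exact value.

M_X(t) = (e^(2*t) - e^(-t))/(3*t)
M^(3)(t) = (8*t^3*e^(3*t) + t^3 - 12*t^2*e^(3*t) + 3*t^2 + 12*t*e^(3*t) + 6*t - 6*e^(3*t) + 6)*e^(-t)/(3*t^4)

E[X^3] = M^(3)(0) = 5/4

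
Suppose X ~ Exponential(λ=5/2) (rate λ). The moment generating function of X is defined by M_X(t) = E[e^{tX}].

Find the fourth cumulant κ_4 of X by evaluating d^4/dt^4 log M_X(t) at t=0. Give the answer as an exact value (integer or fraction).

M_X(t) = 5/(2*(5/2 - t))
K_X(t) = log M_X(t) = -log(5/2 - t) - log(2) + log(5)
D^4[K](t) = 96/(16*t^4 - 160*t^3 + 600*t^2 - 1000*t + 625)

κ_4 = D^4[K](0) = 96/625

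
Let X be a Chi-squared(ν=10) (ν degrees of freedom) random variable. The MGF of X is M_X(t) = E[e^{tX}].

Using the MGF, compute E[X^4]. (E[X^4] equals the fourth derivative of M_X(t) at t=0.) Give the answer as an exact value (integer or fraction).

E[X^4] = M^(4)(0) = 26880

M_X(t) = (1 - 2*t)^(-5)
M^(4)(t) = -26880/(512*t^9 - 2304*t^8 + 4608*t^7 - 5376*t^6 + 4032*t^5 - 2016*t^4 + 672*t^3 - 144*t^2 + 18*t - 1)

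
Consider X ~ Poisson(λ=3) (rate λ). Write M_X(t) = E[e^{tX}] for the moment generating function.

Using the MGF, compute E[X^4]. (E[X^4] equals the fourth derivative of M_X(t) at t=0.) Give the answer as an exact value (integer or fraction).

E[X^4] = d^4M/dt^4 |_{t=0} = 309

M_X(t) = e^(3*e^(t) - 3)
dM/dt = 3*e^(-3)*e^(t)*e^(3*e^(t))
d^2M/dt^2 = (9*e^(2*t)*e^(3*e^(t)) + 3*e^(t)*e^(3*e^(t)))*e^(-3)
d^3M/dt^3 = (27*e^(3*t)*e^(3*e^(t)) + 27*e^(2*t)*e^(3*e^(t)) + 3*e^(t)*e^(3*e^(t)))*e^(-3)
d^4M/dt^4 = (81*e^(4*t)*e^(3*e^(t)) + 162*e^(3*t)*e^(3*e^(t)) + 63*e^(2*t)*e^(3*e^(t)) + 3*e^(t)*e^(3*e^(t)))*e^(-3)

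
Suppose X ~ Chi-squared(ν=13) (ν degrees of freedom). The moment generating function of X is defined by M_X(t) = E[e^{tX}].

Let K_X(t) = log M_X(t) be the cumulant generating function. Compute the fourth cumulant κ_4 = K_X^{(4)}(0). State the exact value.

M_X(t) = (1 - 2*t)^(-13/2)
K_X(t) = log M_X(t) = -13*log(1 - 2*t)/2
D^4[K](t) = 624/(16*t^4 - 32*t^3 + 24*t^2 - 8*t + 1)

κ_4 = D^4[K](0) = 624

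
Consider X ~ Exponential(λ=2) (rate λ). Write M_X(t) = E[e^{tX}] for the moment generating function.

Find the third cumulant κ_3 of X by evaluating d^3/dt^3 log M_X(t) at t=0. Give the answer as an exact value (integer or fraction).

M_X(t) = 2/(2 - t)
K_X(t) = log M_X(t) = -log(2 - t) + log(2)
dK/dt = -1/(t - 2)
d^2K/dt^2 = 1/(t^2 - 4*t + 4)
d^3K/dt^3 = -2/(t^3 - 6*t^2 + 12*t - 8)

κ_3 = d^3K/dt^3 |_{t=0} = 1/4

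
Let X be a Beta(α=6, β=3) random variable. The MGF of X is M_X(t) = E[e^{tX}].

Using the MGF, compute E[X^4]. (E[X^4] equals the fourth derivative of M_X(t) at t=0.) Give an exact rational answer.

E[X^4] = M′′′′(0) = 14/55

M_X(t) = ₁F₁(6; 9; t)
M′(t) = 2*₁F₁(7; 10; t)/3
M′′(t) = 7*₁F₁(8; 11; t)/15
M′′′(t) = 56*₁F₁(9; 12; t)/165
M′′′′(t) = 14*₁F₁(10; 13; t)/55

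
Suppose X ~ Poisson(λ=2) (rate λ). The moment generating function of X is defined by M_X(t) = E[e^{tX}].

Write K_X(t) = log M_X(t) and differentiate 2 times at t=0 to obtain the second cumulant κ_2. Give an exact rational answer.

κ_2 = D^2[K](0) = 2

M_X(t) = e^(2*e^(t) - 2)
K_X(t) = log M_X(t) = 2*e^(t) - 2
D^2[K](t) = 2*e^(t)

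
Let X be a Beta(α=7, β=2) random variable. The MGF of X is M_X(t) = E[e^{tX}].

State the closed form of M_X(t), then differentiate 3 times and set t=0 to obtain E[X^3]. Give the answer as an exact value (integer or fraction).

E[X^3] = d^3M/dt^3 |_{t=0} = 28/55

M_X(t) = ₁F₁(7; 9; t)
dM/dt = 7*₁F₁(8; 10; t)/9
d^2M/dt^2 = 28*₁F₁(9; 11; t)/45
d^3M/dt^3 = 28*₁F₁(10; 12; t)/55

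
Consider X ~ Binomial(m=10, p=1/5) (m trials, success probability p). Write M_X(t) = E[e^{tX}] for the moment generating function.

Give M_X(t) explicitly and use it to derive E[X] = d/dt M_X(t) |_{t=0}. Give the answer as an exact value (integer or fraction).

M_X(t) = (e^(t)/5 + 4/5)^10

E[X] = D[M](0) = 2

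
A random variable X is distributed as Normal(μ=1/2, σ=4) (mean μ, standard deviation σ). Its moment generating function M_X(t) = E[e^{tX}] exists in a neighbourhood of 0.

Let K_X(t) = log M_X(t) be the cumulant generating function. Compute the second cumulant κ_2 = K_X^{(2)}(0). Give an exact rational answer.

κ_2 = K^(2)(0) = 16

M_X(t) = e^(8*t^2 + t/2)
K_X(t) = log M_X(t) = 8*t^2 + t/2
K^(2)(t) = 16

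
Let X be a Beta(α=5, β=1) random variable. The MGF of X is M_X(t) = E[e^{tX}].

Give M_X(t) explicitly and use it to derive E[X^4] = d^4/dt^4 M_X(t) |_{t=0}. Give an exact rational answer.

E[X^4] = M^(4)(0) = 5/9

M_X(t) = ₁F₁(5; 6; t)
M^(4)(t) = 5*₁F₁(9; 10; t)/9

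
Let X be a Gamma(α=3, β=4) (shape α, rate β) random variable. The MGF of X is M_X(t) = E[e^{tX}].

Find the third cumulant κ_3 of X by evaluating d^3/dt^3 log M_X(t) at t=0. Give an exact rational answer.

κ_3 = K^(3)(0) = 3/32

M_X(t) = 64/(4 - t)^3
K_X(t) = log M_X(t) = -3*log(4 - t) + 6*log(2)
K^(3)(t) = -6/(t^3 - 12*t^2 + 48*t - 64)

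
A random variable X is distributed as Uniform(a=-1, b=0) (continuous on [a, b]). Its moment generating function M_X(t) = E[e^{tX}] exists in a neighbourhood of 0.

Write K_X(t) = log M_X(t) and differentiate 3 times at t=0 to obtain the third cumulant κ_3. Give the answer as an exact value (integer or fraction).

κ_3 = K′′′(0) = 0

M_X(t) = (1 - e^(-t))/t
K_X(t) = log M_X(t) = -log(t) + log(1 - e^(-t))
K′(t) = (t - e^(t) + 1)/(t*e^(t) - t)
K′′(t) = (-t^2*e^(t) + e^(2*t) - 2*e^(t) + 1)/(t^2*e^(2*t) - 2*t^2*e^(t) + t^2)
K′′′(t) = (t^3*e^(2*t) + t^3*e^(t) - 2*e^(3*t) + 6*e^(2*t) - 6*e^(t) + 2)/(t^3*e^(3*t) - 3*t^3*e^(2*t) + 3*t^3*e^(t) - t^3)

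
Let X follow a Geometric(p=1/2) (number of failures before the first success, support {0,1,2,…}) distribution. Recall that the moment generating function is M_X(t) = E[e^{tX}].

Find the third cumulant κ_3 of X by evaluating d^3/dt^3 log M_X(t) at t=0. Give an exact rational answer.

κ_3 = d^3K/dt^3 |_{t=0} = 6

M_X(t) = 1/(2*(1 - e^(t)/2))
K_X(t) = log M_X(t) = -log(1 - e^(t)/2) - log(2)
dK/dt = -e^(t)/(e^(t) - 2)
d^2K/dt^2 = 2*e^(t)/(e^(2*t) - 4*e^(t) + 4)
d^3K/dt^3 = (-2*e^(2*t) - 4*e^(t))/(e^(3*t) - 6*e^(2*t) + 12*e^(t) - 8)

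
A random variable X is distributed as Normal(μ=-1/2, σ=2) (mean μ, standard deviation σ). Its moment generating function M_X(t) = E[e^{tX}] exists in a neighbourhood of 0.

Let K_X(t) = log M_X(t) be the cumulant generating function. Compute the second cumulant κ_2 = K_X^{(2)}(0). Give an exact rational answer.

κ_2 = K^(2)(0) = 4

M_X(t) = e^(2*t^2 - t/2)
K_X(t) = log M_X(t) = 2*t^2 - t/2
K^(2)(t) = 4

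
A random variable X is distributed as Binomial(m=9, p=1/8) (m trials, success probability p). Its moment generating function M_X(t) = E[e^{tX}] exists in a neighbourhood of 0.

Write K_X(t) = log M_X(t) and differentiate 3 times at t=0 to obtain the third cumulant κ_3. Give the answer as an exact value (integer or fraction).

κ_3 = K′′′(0) = 189/256

M_X(t) = (e^(t)/8 + 7/8)^9
K_X(t) = log M_X(t) = 9*log(e^(t)/8 + 7/8)
K′(t) = 9*e^(t)/(e^(t) + 7)
K′′(t) = 63*e^(t)/(e^(2*t) + 14*e^(t) + 49)
K′′′(t) = (-63*e^(2*t) + 441*e^(t))/(e^(3*t) + 21*e^(2*t) + 147*e^(t) + 343)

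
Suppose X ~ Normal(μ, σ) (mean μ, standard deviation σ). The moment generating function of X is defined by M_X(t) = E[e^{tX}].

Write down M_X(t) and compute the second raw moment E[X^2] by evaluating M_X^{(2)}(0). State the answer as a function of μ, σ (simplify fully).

E[X^2] = M^(2)(0) = μ^2 + σ^2

M_X(t) = e^(μ*t + σ^2*t^2/2)
M^(2)(t) = μ^2*e^(μ*t)*e^(σ^2*t^2/2) + 2*μ*σ^2*t*e^(μ*t)*e^(σ^2*t^2/2) + σ^4*t^2*e^(μ*t)*e^(σ^2*t^2/2) + σ^2*e^(μ*t)*e^(σ^2*t^2/2)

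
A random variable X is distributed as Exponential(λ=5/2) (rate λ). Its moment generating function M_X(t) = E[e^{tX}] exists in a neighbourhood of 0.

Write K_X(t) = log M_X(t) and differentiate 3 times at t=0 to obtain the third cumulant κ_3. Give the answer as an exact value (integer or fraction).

κ_3 = K^(3)(0) = 16/125

M_X(t) = 5/(2*(5/2 - t))
K_X(t) = log M_X(t) = -log(5/2 - t) - log(2) + log(5)
K^(3)(t) = -16/(8*t^3 - 60*t^2 + 150*t - 125)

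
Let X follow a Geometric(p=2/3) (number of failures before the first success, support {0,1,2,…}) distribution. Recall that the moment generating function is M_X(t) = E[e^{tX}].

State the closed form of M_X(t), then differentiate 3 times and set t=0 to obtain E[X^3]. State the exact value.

E[X^3] = M′′′(0) = 11/4

M_X(t) = 2/(3*(1 - e^(t)/3))
M′(t) = 2*e^(t)/(e^(2*t) - 6*e^(t) + 9)
M′′(t) = (-2*e^(2*t) - 6*e^(t))/(e^(3*t) - 9*e^(2*t) + 27*e^(t) - 27)
M′′′(t) = (2*e^(3*t) + 24*e^(2*t) + 18*e^(t))/(e^(4*t) - 12*e^(3*t) + 54*e^(2*t) - 108*e^(t) + 81)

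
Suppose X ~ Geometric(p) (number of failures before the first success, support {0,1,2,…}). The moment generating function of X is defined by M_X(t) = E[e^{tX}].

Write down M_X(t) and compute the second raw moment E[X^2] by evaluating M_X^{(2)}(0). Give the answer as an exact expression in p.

E[X^2] = D^2[M](0) = 1 - 3/p + 2/p^2

M_X(t) = p/(-(1 - p)*e^(t) + 1)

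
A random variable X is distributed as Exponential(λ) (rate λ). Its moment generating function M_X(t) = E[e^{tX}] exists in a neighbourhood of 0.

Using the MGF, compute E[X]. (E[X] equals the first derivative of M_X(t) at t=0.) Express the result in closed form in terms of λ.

M_X(t) = λ/(λ - t)
M^(1)(t) = λ/(λ^2 - 2*λ*t + t^2)

E[X] = M^(1)(0) = 1/λ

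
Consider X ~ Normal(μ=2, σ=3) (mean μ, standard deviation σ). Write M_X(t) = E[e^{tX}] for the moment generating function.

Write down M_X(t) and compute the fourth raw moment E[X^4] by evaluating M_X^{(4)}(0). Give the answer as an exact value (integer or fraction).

E[X^4] = M′′′′(0) = 475

M_X(t) = e^(9*t^2/2 + 2*t)
M′(t) = 9*t*e^(2*t)*e^(9*t^2/2) + 2*e^(2*t)*e^(9*t^2/2)
M′′(t) = 81*t^2*e^(2*t)*e^(9*t^2/2) + 36*t*e^(2*t)*e^(9*t^2/2) + 13*e^(2*t)*e^(9*t^2/2)
M′′′(t) = 729*t^3*e^(2*t)*e^(9*t^2/2) + 486*t^2*e^(2*t)*e^(9*t^2/2) + 351*t*e^(2*t)*e^(9*t^2/2) + 62*e^(2*t)*e^(9*t^2/2)
M′′′′(t) = 6561*t^4*e^(2*t)*e^(9*t^2/2) + 5832*t^3*e^(2*t)*e^(9*t^2/2) + 6318*t^2*e^(2*t)*e^(9*t^2/2) + 2232*t*e^(2*t)*e^(9*t^2/2) + 475*e^(2*t)*e^(9*t^2/2)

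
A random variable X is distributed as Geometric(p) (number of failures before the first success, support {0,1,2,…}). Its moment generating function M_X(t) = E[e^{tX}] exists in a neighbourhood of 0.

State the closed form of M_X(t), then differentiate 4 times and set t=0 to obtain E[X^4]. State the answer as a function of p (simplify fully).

M_X(t) = p/(-(1 - p)*e^(t) + 1)

E[X^4] = D^4[M](0) = 1 - 15/p + 50/p^2 - 60/p^3 + 24/p^4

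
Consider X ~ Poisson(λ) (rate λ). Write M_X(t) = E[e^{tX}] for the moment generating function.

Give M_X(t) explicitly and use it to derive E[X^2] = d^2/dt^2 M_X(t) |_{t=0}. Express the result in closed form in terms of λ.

E[X^2] = M^(2)(0) = λ*(λ + 1)

M_X(t) = e^(λ*(e^(t) - 1))
M^(2)(t) = (λ^2*e^(2*t)*e^(λ*e^(t)) + λ*e^(t)*e^(λ*e^(t)))*e^(-λ)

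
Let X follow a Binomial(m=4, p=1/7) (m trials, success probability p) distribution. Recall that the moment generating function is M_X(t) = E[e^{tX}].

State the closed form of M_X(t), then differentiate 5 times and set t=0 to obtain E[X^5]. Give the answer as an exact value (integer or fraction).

M_X(t) = (e^(t)/7 + 6/7)^4
M′(t) = 4*e^(4*t)/2401 + 72*e^(3*t)/2401 + 432*e^(2*t)/2401 + 864*e^(t)/2401
M′′(t) = 16*e^(4*t)/2401 + 216*e^(3*t)/2401 + 864*e^(2*t)/2401 + 864*e^(t)/2401
M′′′(t) = 64*e^(4*t)/2401 + 648*e^(3*t)/2401 + 1728*e^(2*t)/2401 + 864*e^(t)/2401
M′′′′(t) = 256*e^(4*t)/2401 + 1944*e^(3*t)/2401 + 3456*e^(2*t)/2401 + 864*e^(t)/2401
M′′′′′(t) = 1024*e^(4*t)/2401 + 5832*e^(3*t)/2401 + 6912*e^(2*t)/2401 + 864*e^(t)/2401

E[X^5] = M′′′′′(0) = 14632/2401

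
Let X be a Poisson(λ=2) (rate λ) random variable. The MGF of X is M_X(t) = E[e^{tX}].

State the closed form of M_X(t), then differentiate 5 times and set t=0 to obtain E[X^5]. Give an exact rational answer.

M_X(t) = e^(2*e^(t) - 2)
M^(5)(t) = (32*e^(5*t)*e^(2*e^(t)) + 160*e^(4*t)*e^(2*e^(t)) + 200*e^(3*t)*e^(2*e^(t)) + 60*e^(2*t)*e^(2*e^(t)) + 2*e^(t)*e^(2*e^(t)))*e^(-2)

E[X^5] = M^(5)(0) = 454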